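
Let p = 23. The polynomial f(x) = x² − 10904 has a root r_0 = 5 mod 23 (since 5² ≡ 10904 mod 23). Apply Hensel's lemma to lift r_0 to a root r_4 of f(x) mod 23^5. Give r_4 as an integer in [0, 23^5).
r_4 = 1461080 (mod 6436343)

Hensel's recurrence: r_{i+1} = r_i − f(r_i)·(f′(r_i))^{-1} mod 23^{i+2}, with f′(x) = 2x. Iterate:
  r_0 = 5 (mod 23)
  r_1 = 511 (mod 529)
  r_2 = 1040 (mod 12167)
  r_3 = 61875 (mod 279841)
  r_4 = 1461080 (mod 6436343)
Final: r_4 = 1461080, and one checks f(r_4) ≡ 0 mod 23^5.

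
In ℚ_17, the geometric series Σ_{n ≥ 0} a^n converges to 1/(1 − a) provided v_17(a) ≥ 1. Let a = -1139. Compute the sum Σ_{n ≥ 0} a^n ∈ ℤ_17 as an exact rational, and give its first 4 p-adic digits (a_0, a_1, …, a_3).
Σ a^n = 1/(1 − a) = 1/1140;  first 4 digits = (1, 1, 14, 9)

v_17(a) = 1 ≥ 1, so the series converges in ℤ_17 to 1/(1 − a) = 1/(1 − (-1139)) = 1/1140. Expand this rational in ℤ_17: compute digits iteratively via d_i = x_i mod 17, x_{i+1} = (x_i − d_i)/17. The first 4 digits are (1, 1, 14, 9).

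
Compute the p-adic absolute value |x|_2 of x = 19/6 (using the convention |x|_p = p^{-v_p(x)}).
|19/6|_2 = 2

Step 1 — compute v_2(x) by factoring powers of 2 out of the numerator and denominator: v_2(19/6) = -1. Step 2 — apply |x|_p = p^{-v_p(x)} = 2^{1} = 2.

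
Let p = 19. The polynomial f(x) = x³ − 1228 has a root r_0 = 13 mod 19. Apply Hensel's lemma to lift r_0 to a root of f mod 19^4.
r_3 = 38621 (mod 130321)

Hensel: r_{i+1} = r_i − f(r_i)/f′(r_i) mod 19^{i+2}, where f′(x) = 3x². Iterate:
  r_0 = 13 (mod 19)
  r_1 = 355 (mod 361)
  r_2 = 4326 (mod 6859)
  r_3 = 38621 (mod 130321)
Final: r = 38621 with f(r) ≡ 0 mod 19^4.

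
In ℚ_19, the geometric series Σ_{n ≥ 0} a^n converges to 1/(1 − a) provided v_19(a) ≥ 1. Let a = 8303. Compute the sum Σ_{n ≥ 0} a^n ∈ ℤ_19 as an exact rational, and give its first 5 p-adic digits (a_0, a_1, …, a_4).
Σ a^n = 1/(1 − a) = -1/8302;  first 5 digits = (1, 0, 4, 1, 16)

v_19(a) = 2 ≥ 1, so the series converges in ℤ_19 to 1/(1 − a) = 1/(1 − 8303) = -1/8302. Expand this rational in ℤ_19: compute digits iteratively via d_i = x_i mod 19, x_{i+1} = (x_i − d_i)/19. The first 5 digits are (1, 0, 4, 1, 16).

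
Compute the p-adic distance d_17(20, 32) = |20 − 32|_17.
d_17(20, 32) = 1

Step 1 — x − y = 20 − 32 = -12. Step 2 — v_17(-12) = 0 (factor: -12 = −(17^0 · 12); the sign does not affect v_p). Step 3 — |x − y|_17 = 17^{0} = 1.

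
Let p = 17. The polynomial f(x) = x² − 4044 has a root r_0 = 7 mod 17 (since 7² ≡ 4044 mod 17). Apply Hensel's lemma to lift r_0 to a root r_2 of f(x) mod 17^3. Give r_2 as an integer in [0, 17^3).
r_2 = 3781 (mod 4913)

Hensel's recurrence: r_{i+1} = r_i − f(r_i)·(f′(r_i))^{-1} mod 17^{i+2}, with f′(x) = 2x. Iterate:
  r_0 = 7 (mod 17)
  r_1 = 24 (mod 289)
  r_2 = 3781 (mod 4913)
Final: r_2 = 3781, and one checks f(r_2) ≡ 0 mod 17^3.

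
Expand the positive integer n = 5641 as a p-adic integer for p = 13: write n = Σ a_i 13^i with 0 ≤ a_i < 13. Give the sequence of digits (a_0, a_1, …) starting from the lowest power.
(a_0, a_1, …) = (12, 4, 7, 2)

Repeated division by 13 gives the digits low-to-high: 5641 = 12 + 4·13^1 + 7·13^2 + 2·13^3. Digit sequence: (12, 4, 7, 2).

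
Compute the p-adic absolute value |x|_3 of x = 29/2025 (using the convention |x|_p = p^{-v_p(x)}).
|29/2025|_3 = 81

Step 1 — compute v_3(x) by factoring powers of 3 out of the numerator and denominator: v_3(29/2025) = -4. Step 2 — apply |x|_p = p^{-v_p(x)} = 3^{4} = 81.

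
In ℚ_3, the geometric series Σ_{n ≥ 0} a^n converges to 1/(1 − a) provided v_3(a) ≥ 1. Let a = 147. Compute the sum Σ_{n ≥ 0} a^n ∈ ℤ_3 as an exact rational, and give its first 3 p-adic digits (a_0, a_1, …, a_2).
Σ a^n = 1/(1 − a) = -1/146;  first 3 digits = (1, 1, 2)

v_3(a) = 1 ≥ 1, so the series converges in ℤ_3 to 1/(1 − a) = 1/(1 − 147) = -1/146. Expand this rational in ℤ_3: compute digits iteratively via d_i = x_i mod 3, x_{i+1} = (x_i − d_i)/3. The first 3 digits are (1, 1, 2).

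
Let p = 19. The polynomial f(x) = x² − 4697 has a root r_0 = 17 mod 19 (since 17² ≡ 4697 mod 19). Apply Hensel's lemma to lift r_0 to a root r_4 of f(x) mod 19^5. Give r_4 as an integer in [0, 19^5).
r_4 = 1464936 (mod 2476099)

Hensel's recurrence: r_{i+1} = r_i − f(r_i)·(f′(r_i))^{-1} mod 19^{i+2}, with f′(x) = 2x. Iterate:
  r_0 = 17 (mod 19)
  r_1 = 359 (mod 361)
  r_2 = 3969 (mod 6859)
  r_3 = 31405 (mod 130321)
  r_4 = 1464936 (mod 2476099)
Final: r_4 = 1464936, and one checks f(r_4) ≡ 0 mod 19^5.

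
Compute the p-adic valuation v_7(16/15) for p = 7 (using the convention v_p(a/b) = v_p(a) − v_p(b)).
v_7(16/15) = 0

Factor powers of 7 from the numerator and denominator of the reduced fraction: 16 = 7^0 · 16 and 15 = 7^0 · 15. Apply v_p(a/b) = v_p(a) − v_p(b): v_7(16/15) = 0 − 0 = 0.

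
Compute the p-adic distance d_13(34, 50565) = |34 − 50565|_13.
d_13(34, 50565) = 1/2197

Step 1 — x − y = 34 − 50565 = -50531. Step 2 — v_13(-50531) = 3 (factor: -50531 = −(13^3 · 23); the sign does not affect v_p). Step 3 — |x − y|_13 = 13^{-3} = 1/2197.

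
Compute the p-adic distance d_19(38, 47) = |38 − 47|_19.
d_19(38, 47) = 1

Step 1 — x − y = 38 − 47 = -9. Step 2 — v_19(-9) = 0 (factor: -9 = −(19^0 · 9); the sign does not affect v_p). Step 3 — |x − y|_19 = 19^{0} = 1.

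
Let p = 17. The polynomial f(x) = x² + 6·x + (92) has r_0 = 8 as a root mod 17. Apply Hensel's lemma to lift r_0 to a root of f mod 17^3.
r_2 = 3782 (mod 4913)

Hensel: r_{i+1} = r_i − f(r_i)·(f′(r_i))^{-1} mod 17^{i+2}, f′(x) = 2x + 6. Iterate:
  r_0 = 8 (mod 17)
  r_1 = 25 (mod 289)
  r_2 = 3782 (mod 4913)
Final: r = 3782 satisfies f(r) ≡ 0 mod 17^3.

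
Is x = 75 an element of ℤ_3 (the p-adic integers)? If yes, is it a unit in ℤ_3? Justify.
x ∈ ℤ_3 but not a unit; v_3(x) = 1 > 0

ℤ_3 = {x ∈ ℚ_3 : v_3(x) ≥ 0} and ℤ_3^× = {x ∈ ℤ_3 : v_3(x) = 0}. Here v_3(75) = v_3(num) − v_3(den) = 1; compare against these criteria.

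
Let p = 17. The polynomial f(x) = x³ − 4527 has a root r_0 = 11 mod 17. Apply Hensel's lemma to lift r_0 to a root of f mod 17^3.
r_2 = 1218 (mod 4913)

Hensel: r_{i+1} = r_i − f(r_i)/f′(r_i) mod 17^{i+2}, where f′(x) = 3x². Iterate:
  r_0 = 11 (mod 17)
  r_1 = 62 (mod 289)
  r_2 = 1218 (mod 4913)
Final: r = 1218 with f(r) ≡ 0 mod 17^3.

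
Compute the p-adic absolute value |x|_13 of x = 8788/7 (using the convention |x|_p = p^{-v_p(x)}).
|8788/7|_13 = 1/2197

Step 1 — compute v_13(x) by factoring powers of 13 out of the numerator and denominator: v_13(8788/7) = 3. Step 2 — apply |x|_p = p^{-v_p(x)} = 13^{-3} = 1/2197.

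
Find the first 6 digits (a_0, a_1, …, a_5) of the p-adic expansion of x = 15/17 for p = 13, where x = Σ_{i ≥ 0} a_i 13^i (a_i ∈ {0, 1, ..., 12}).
(a_0, …, a_5) = (7, 11, 6, 1, 6, 11)

v_13(15/17) = 0 (numerator and denominator both coprime to 13), so x ∈ ℤ_13^×. Compute digits iteratively via a_i = x_i mod 13, x_{i+1} = (x_i − a_i)/13, with x_0 = x:
  x_0 = 15/17;  a_0 = 7;  x_1 = (x_0 − 7)/13 = -8/17
  x_1 = -8/17;  a_1 = 11;  x_2 = (x_1 − 11)/13 = -15/17
  x_2 = -15/17;  a_2 = 6;  x_3 = (x_2 − 6)/13 = -9/17
  x_3 = -9/17;  a_3 = 1;  x_4 = (x_3 − 1)/13 = -2/17
  x_4 = -2/17;  a_4 = 6;  x_5 = (x_4 − 6)/13 = -8/17
  x_5 = -8/17;  a_5 = 11;  x_6 = (x_5 − 11)/13 = -15/17
Digits: (7, 11, 6, 1, 6, 11).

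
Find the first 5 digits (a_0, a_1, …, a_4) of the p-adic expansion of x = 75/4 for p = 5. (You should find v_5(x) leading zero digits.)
(a_0, …, a_4) = (0, 0, 2, 1, 1)

v_5(75/4) = 2, so a_0 = ... = a_1 = 0. Factor out: x = 5^2 · u with u = 3/4 a unit in ℤ_5. Expand u iteratively via a_{v+i} = u_i mod 5, u_{i+1} = (u_i − a_{v+i})/5:
  u_0 = 3/4;  a_2 = 2;  u_1 = (u_0 − 2)/5 = -1/4
  u_1 = -1/4;  a_3 = 1;  u_2 = (u_1 − 1)/5 = -1/4
  u_2 = -1/4;  a_4 = 1;  u_3 = (u_2 − 1)/5 = -1/4
Digits: (0, 0, 2, 1, 1).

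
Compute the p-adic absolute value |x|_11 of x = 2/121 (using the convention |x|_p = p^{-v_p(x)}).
|2/121|_11 = 121

Step 1 — compute v_11(x) by factoring powers of 11 out of the numerator and denominator: v_11(2/121) = -2. Step 2 — apply |x|_p = p^{-v_p(x)} = 11^{2} = 121.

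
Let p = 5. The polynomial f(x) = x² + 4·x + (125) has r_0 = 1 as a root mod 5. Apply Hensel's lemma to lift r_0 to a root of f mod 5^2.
r_1 = 21 (mod 25)

Hensel: r_{i+1} = r_i − f(r_i)·(f′(r_i))^{-1} mod 5^{i+2}, f′(x) = 2x + 4. Iterate:
  r_0 = 1 (mod 5)
  r_1 = 21 (mod 25)
Final: r = 21 satisfies f(r) ≡ 0 mod 5^2.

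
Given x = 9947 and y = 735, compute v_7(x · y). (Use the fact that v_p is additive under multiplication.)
v_7(7311045) = 5

v_p(x) = 3 (factor: 9947 = 7^3 · 29); v_p(y) = 2 (factor: 735 = 7^2 · 15). Additivity: v_p(xy) = v_p(x) + v_p(y) = 3 + 2 = 5. (Direct check: xy = 7311045 = 7^5 · (435).)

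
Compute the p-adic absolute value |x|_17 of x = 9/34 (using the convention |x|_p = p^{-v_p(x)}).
|9/34|_17 = 17

Step 1 — compute v_17(x) by factoring powers of 17 out of the numerator and denominator: v_17(9/34) = -1. Step 2 — apply |x|_p = p^{-v_p(x)} = 17^{1} = 17.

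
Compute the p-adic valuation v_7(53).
v_7(53) = 0

v_7(n) is the largest exponent k such that 7^k divides n. Factor out: 53 = 7^0 · 53. (Sign doesn't affect v_p.) So v_7(53) = 0.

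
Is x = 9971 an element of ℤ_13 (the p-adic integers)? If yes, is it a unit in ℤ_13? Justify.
x ∈ ℤ_13 but not a unit; v_13(x) = 2 > 0

ℤ_13 = {x ∈ ℚ_13 : v_13(x) ≥ 0} and ℤ_13^× = {x ∈ ℤ_13 : v_13(x) = 0}. Here v_13(9971) = v_13(num) − v_13(den) = 2; compare against these criteria.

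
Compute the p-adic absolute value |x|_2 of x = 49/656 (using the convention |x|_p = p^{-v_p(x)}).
|49/656|_2 = 16

Step 1 — compute v_2(x) by factoring powers of 2 out of the numerator and denominator: v_2(49/656) = -4. Step 2 — apply |x|_p = p^{-v_p(x)} = 2^{4} = 16.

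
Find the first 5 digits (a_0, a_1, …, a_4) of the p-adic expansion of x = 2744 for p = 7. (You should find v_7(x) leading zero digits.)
(a_0, …, a_4) = (0, 0, 0, 1, 1)

v_7(2744) = 3, so a_0 = ... = a_2 = 0. Factor out: x = 7^3 · u with u = 8 a unit in ℤ_7. Expand u iteratively via a_{v+i} = u_i mod 7, u_{i+1} = (u_i − a_{v+i})/7:
  u_0 = 8;  a_3 = 1;  u_1 = (u_0 − 1)/7 = 1
  u_1 = 1;  a_4 = 1;  u_2 = (u_1 − 1)/7 = 0
Digits: (0, 0, 0, 1, 1).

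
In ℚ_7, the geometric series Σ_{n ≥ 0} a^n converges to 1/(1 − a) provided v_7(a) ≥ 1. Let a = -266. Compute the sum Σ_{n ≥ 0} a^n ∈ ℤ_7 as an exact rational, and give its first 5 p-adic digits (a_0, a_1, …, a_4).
Σ a^n = 1/(1 − a) = 1/267;  first 5 digits = (1, 4, 3, 3, 6)

v_7(a) = 1 ≥ 1, so the series converges in ℤ_7 to 1/(1 − a) = 1/(1 − (-266)) = 1/267. Expand this rational in ℤ_7: compute digits iteratively via d_i = x_i mod 7, x_{i+1} = (x_i − d_i)/7. The first 5 digits are (1, 4, 3, 3, 6).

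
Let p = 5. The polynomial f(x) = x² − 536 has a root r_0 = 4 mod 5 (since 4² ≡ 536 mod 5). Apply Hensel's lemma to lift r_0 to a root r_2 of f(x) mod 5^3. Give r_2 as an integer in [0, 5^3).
r_2 = 119 (mod 125)

Hensel's recurrence: r_{i+1} = r_i − f(r_i)·(f′(r_i))^{-1} mod 5^{i+2}, with f′(x) = 2x. Iterate:
  r_0 = 4 (mod 5)
  r_1 = 19 (mod 25)
  r_2 = 119 (mod 125)
Final: r_2 = 119, and one checks f(r_2) ≡ 0 mod 5^3.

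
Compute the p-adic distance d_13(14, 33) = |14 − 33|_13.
d_13(14, 33) = 1

Step 1 — x − y = 14 − 33 = -19. Step 2 — v_13(-19) = 0 (factor: -19 = −(13^0 · 19); the sign does not affect v_p). Step 3 — |x − y|_13 = 13^{0} = 1.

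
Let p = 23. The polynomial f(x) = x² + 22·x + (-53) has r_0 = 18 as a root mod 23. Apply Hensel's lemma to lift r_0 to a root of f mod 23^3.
r_2 = 11909 (mod 12167)

Hensel: r_{i+1} = r_i − f(r_i)·(f′(r_i))^{-1} mod 23^{i+2}, f′(x) = 2x + 22. Iterate:
  r_0 = 18 (mod 23)
  r_1 = 271 (mod 529)
  r_2 = 11909 (mod 12167)
Final: r = 11909 satisfies f(r) ≡ 0 mod 23^3.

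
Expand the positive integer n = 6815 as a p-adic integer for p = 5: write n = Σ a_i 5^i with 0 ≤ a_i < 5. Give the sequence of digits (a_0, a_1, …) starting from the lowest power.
(a_0, a_1, …) = (0, 3, 2, 4, 0, 2)

Repeated division by 5 gives the digits low-to-high: 6815 = 3·5^1 + 2·5^2 + 4·5^3 + 2·5^5. Digit sequence: (0, 3, 2, 4, 0, 2).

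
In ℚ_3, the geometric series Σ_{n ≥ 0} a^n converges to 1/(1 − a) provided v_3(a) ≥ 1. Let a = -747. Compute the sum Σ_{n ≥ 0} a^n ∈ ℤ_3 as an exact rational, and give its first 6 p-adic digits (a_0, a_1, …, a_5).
Σ a^n = 1/(1 − a) = 1/748;  first 6 digits = (1, 0, 1, 2, 0, 1)

v_3(a) = 2 ≥ 1, so the series converges in ℤ_3 to 1/(1 − a) = 1/(1 − (-747)) = 1/748. Expand this rational in ℤ_3: compute digits iteratively via d_i = x_i mod 3, x_{i+1} = (x_i − d_i)/3. The first 6 digits are (1, 0, 1, 2, 0, 1).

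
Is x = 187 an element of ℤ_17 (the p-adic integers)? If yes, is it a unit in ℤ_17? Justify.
x ∈ ℤ_17 but not a unit; v_17(x) = 1 > 0

ℤ_17 = {x ∈ ℚ_17 : v_17(x) ≥ 0} and ℤ_17^× = {x ∈ ℤ_17 : v_17(x) = 0}. Here v_17(187) = v_17(num) − v_17(den) = 1; compare against these criteria.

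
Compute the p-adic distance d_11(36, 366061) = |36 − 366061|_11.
d_11(36, 366061) = 1/14641

Step 1 — x − y = 36 − 366061 = -366025. Step 2 — v_11(-366025) = 4 (factor: -366025 = −(11^4 · 25); the sign does not affect v_p). Step 3 — |x − y|_11 = 11^{-4} = 1/14641.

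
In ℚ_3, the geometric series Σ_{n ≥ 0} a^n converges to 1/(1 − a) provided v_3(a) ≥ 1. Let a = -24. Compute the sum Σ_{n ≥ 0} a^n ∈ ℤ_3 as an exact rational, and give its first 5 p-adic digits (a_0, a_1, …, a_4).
Σ a^n = 1/(1 − a) = 1/25;  first 5 digits = (1, 1, 1, 0, 2)

v_3(a) = 1 ≥ 1, so the series converges in ℤ_3 to 1/(1 − a) = 1/(1 − (-24)) = 1/25. Expand this rational in ℤ_3: compute digits iteratively via d_i = x_i mod 3, x_{i+1} = (x_i − d_i)/3. The first 5 digits are (1, 1, 1, 0, 2).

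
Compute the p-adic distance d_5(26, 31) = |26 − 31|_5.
d_5(26, 31) = 1/5

Step 1 — x − y = 26 − 31 = -5. Step 2 — v_5(-5) = 1 (factor: -5 = −(5^1 · 1); the sign does not affect v_p). Step 3 — |x − y|_5 = 5^{-1} = 1/5.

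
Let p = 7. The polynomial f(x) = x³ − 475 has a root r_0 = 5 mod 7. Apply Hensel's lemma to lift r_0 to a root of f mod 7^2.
r_1 = 26 (mod 49)

Hensel: r_{i+1} = r_i − f(r_i)/f′(r_i) mod 7^{i+2}, where f′(x) = 3x². Iterate:
  r_0 = 5 (mod 7)
  r_1 = 26 (mod 49)
Final: r = 26 with f(r) ≡ 0 mod 7^2.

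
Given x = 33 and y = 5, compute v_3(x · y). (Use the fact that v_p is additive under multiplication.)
v_3(165) = 1

v_p(x) = 1 (factor: 33 = 3^1 · 11); v_p(y) = 0 (factor: 5 = 3^0 · 5). Additivity: v_p(xy) = v_p(x) + v_p(y) = 1 + 0 = 1. (Direct check: xy = 165 = 3^1 · (55).)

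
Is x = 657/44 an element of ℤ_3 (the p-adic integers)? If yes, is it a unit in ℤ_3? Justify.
x ∈ ℤ_3 but not a unit; v_3(x) = 2 > 0

ℤ_3 = {x ∈ ℚ_3 : v_3(x) ≥ 0} and ℤ_3^× = {x ∈ ℤ_3 : v_3(x) = 0}. Here v_3(657/44) = v_3(num) − v_3(den) = 2; compare against these criteria.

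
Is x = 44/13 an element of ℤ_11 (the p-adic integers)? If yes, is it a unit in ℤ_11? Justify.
x ∈ ℤ_11 but not a unit; v_11(x) = 1 > 0

ℤ_11 = {x ∈ ℚ_11 : v_11(x) ≥ 0} and ℤ_11^× = {x ∈ ℤ_11 : v_11(x) = 0}. Here v_11(44/13) = v_11(num) − v_11(den) = 1; compare against these criteria.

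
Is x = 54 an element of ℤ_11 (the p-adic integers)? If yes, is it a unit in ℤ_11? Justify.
x ∈ ℤ_11^× (unit); v_11(x) = 0

ℤ_11 = {x ∈ ℚ_11 : v_11(x) ≥ 0} and ℤ_11^× = {x ∈ ℤ_11 : v_11(x) = 0}. Here v_11(54) = v_11(num) − v_11(den) = 0; compare against these criteria.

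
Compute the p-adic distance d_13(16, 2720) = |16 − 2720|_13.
d_13(16, 2720) = 1/169

Step 1 — x − y = 16 − 2720 = -2704. Step 2 — v_13(-2704) = 2 (factor: -2704 = −(13^2 · 16); the sign does not affect v_p). Step 3 — |x − y|_13 = 13^{-2} = 1/169.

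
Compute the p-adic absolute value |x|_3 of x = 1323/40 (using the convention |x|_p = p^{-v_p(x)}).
|1323/40|_3 = 1/27

Step 1 — compute v_3(x) by factoring powers of 3 out of the numerator and denominator: v_3(1323/40) = 3. Step 2 — apply |x|_p = p^{-v_p(x)} = 3^{-3} = 1/27.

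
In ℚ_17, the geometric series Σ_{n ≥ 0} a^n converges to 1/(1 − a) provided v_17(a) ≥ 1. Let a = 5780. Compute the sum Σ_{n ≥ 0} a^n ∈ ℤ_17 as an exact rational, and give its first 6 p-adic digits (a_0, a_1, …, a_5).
Σ a^n = 1/(1 − a) = -1/5779;  first 6 digits = (1, 0, 3, 1, 9, 6)

v_17(a) = 2 ≥ 1, so the series converges in ℤ_17 to 1/(1 − a) = 1/(1 − 5780) = -1/5779. Expand this rational in ℤ_17: compute digits iteratively via d_i = x_i mod 17, x_{i+1} = (x_i − d_i)/17. The first 6 digits are (1, 0, 3, 1, 9, 6).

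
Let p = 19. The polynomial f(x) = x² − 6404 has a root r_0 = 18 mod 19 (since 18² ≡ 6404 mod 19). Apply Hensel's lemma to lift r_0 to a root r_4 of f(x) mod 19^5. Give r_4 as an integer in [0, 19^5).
r_4 = 1713533 (mod 2476099)

Hensel's recurrence: r_{i+1} = r_i − f(r_i)·(f′(r_i))^{-1} mod 19^{i+2}, with f′(x) = 2x. Iterate:
  r_0 = 18 (mod 19)
  r_1 = 227 (mod 361)
  r_2 = 5642 (mod 6859)
  r_3 = 19360 (mod 130321)
  r_4 = 1713533 (mod 2476099)
Final: r_4 = 1713533, and one checks f(r_4) ≡ 0 mod 19^5.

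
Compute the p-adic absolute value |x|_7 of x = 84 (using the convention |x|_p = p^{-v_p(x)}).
|84|_7 = 1/7

Step 1 — compute v_7(x) by factoring powers of 7 out of the numerator and denominator: v_7(84) = 1. Step 2 — apply |x|_p = p^{-v_p(x)} = 7^{-1} = 1/7.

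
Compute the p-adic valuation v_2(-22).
v_2(-22) = 1

v_2(n) is the largest exponent k such that 2^k divides n. Factor out: -22 = -2^1 · 11. (Sign doesn't affect v_p.) So v_2(-22) = 1.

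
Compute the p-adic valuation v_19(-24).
v_19(-24) = 0

v_19(n) is the largest exponent k such that 19^k divides n. Factor out: -24 = -19^0 · 24. (Sign doesn't affect v_p.) So v_19(-24) = 0.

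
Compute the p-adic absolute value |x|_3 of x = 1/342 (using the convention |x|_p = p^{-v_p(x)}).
|1/342|_3 = 9

Step 1 — compute v_3(x) by factoring powers of 3 out of the numerator and denominator: v_3(1/342) = -2. Step 2 — apply |x|_p = p^{-v_p(x)} = 3^{2} = 9.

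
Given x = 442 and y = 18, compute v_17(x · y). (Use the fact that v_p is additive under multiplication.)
v_17(7956) = 1

v_p(x) = 1 (factor: 442 = 17^1 · 26); v_p(y) = 0 (factor: 18 = 17^0 · 18). Additivity: v_p(xy) = v_p(x) + v_p(y) = 1 + 0 = 1. (Direct check: xy = 7956 = 17^1 · (468).)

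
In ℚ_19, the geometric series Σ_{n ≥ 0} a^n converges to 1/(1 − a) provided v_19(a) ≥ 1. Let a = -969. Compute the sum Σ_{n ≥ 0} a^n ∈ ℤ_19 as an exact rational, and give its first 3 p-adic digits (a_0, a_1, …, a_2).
Σ a^n = 1/(1 − a) = 1/970;  first 3 digits = (1, 6, 14)

v_19(a) = 1 ≥ 1, so the series converges in ℤ_19 to 1/(1 − a) = 1/(1 − (-969)) = 1/970. Expand this rational in ℤ_19: compute digits iteratively via d_i = x_i mod 19, x_{i+1} = (x_i − d_i)/19. The first 3 digits are (1, 6, 14).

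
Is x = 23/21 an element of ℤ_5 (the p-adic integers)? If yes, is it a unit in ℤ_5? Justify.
x ∈ ℤ_5^× (unit); v_5(x) = 0

ℤ_5 = {x ∈ ℚ_5 : v_5(x) ≥ 0} and ℤ_5^× = {x ∈ ℤ_5 : v_5(x) = 0}. Here v_5(23/21) = v_5(num) − v_5(den) = 0; compare against these criteria.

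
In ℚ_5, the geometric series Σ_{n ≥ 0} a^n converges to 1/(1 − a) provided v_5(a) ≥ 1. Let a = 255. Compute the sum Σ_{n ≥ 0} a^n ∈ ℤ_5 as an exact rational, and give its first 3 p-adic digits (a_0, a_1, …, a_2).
Σ a^n = 1/(1 − a) = -1/254;  first 3 digits = (1, 1, 1)

v_5(a) = 1 ≥ 1, so the series converges in ℤ_5 to 1/(1 − a) = 1/(1 − 255) = -1/254. Expand this rational in ℤ_5: compute digits iteratively via d_i = x_i mod 5, x_{i+1} = (x_i − d_i)/5. The first 3 digits are (1, 1, 1).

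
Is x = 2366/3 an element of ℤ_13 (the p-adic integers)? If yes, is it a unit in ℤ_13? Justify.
x ∈ ℤ_13 but not a unit; v_13(x) = 2 > 0

ℤ_13 = {x ∈ ℚ_13 : v_13(x) ≥ 0} and ℤ_13^× = {x ∈ ℤ_13 : v_13(x) = 0}. Here v_13(2366/3) = v_13(num) − v_13(den) = 2; compare against these criteria.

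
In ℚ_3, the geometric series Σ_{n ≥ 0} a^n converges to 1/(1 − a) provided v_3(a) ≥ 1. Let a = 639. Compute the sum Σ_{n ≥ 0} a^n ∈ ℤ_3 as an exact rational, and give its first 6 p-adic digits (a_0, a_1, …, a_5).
Σ a^n = 1/(1 − a) = -1/638;  first 6 digits = (1, 0, 2, 2, 2, 2)

v_3(a) = 2 ≥ 1, so the series converges in ℤ_3 to 1/(1 − a) = 1/(1 − 639) = -1/638. Expand this rational in ℤ_3: compute digits iteratively via d_i = x_i mod 3, x_{i+1} = (x_i − d_i)/3. The first 6 digits are (1, 0, 2, 2, 2, 2).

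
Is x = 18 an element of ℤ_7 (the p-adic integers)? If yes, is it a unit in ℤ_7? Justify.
x ∈ ℤ_7^× (unit); v_7(x) = 0

ℤ_7 = {x ∈ ℚ_7 : v_7(x) ≥ 0} and ℤ_7^× = {x ∈ ℤ_7 : v_7(x) = 0}. Here v_7(18) = v_7(num) − v_7(den) = 0; compare against these criteria.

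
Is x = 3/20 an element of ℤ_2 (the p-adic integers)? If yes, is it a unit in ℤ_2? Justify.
x ∉ ℤ_2 (v_2(x) = -2 < 0)

ℤ_2 = {x ∈ ℚ_2 : v_2(x) ≥ 0} and ℤ_2^× = {x ∈ ℤ_2 : v_2(x) = 0}. Here v_2(3/20) = v_2(num) − v_2(den) = -2; compare against these criteria.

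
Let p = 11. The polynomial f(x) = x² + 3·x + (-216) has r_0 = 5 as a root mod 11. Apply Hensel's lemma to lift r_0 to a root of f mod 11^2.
r_1 = 93 (mod 121)

Hensel: r_{i+1} = r_i − f(r_i)·(f′(r_i))^{-1} mod 11^{i+2}, f′(x) = 2x + 3. Iterate:
  r_0 = 5 (mod 11)
  r_1 = 93 (mod 121)
Final: r = 93 satisfies f(r) ≡ 0 mod 11^2.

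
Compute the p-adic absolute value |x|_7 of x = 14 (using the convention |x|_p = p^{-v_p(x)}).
|14|_7 = 1/7

Step 1 — compute v_7(x) by factoring powers of 7 out of the numerator and denominator: v_7(14) = 1. Step 2 — apply |x|_p = p^{-v_p(x)} = 7^{-1} = 1/7.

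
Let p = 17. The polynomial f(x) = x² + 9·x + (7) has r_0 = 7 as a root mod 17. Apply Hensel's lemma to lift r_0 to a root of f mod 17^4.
r_3 = 5141 (mod 83521)

Hensel: r_{i+1} = r_i − f(r_i)·(f′(r_i))^{-1} mod 17^{i+2}, f′(x) = 2x + 9. Iterate:
  r_0 = 7 (mod 17)
  r_1 = 228 (mod 289)
  r_2 = 228 (mod 4913)
  r_3 = 5141 (mod 83521)
Final: r = 5141 satisfies f(r) ≡ 0 mod 17^4.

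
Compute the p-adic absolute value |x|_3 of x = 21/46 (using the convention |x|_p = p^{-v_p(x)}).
|21/46|_3 = 1/3

Step 1 — compute v_3(x) by factoring powers of 3 out of the numerator and denominator: v_3(21/46) = 1. Step 2 — apply |x|_p = p^{-v_p(x)} = 3^{-1} = 1/3.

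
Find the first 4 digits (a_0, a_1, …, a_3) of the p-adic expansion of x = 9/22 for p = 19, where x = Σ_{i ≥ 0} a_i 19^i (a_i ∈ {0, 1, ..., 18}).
(a_0, …, a_3) = (3, 18, 12, 14)

v_19(9/22) = 0 (numerator and denominator both coprime to 19), so x ∈ ℤ_19^×. Compute digits iteratively via a_i = x_i mod 19, x_{i+1} = (x_i − a_i)/19, with x_0 = x:
  x_0 = 9/22;  a_0 = 3;  x_1 = (x_0 − 3)/19 = -3/22
  x_1 = -3/22;  a_1 = 18;  x_2 = (x_1 − 18)/19 = -21/22
  x_2 = -21/22;  a_2 = 12;  x_3 = (x_2 − 12)/19 = -15/22
  x_3 = -15/22;  a_3 = 14;  x_4 = (x_3 − 14)/19 = -17/22
Digits: (3, 18, 12, 14).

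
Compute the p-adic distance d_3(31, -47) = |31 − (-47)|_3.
d_3(31, -47) = 1/3

Step 1 — x − y = 31 − (-47) = 78. Step 2 — v_3(78) = 1 (factor: 78 = (3^1 · 26); the sign does not affect v_p). Step 3 — |x − y|_3 = 3^{-1} = 1/3.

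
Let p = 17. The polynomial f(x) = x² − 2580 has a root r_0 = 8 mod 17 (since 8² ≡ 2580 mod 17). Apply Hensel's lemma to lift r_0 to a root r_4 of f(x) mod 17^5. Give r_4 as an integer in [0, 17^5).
r_4 = 305855 (mod 1419857)

Hensel's recurrence: r_{i+1} = r_i − f(r_i)·(f′(r_i))^{-1} mod 17^{i+2}, with f′(x) = 2x. Iterate:
  r_0 = 8 (mod 17)
  r_1 = 93 (mod 289)
  r_2 = 1249 (mod 4913)
  r_3 = 55292 (mod 83521)
  r_4 = 305855 (mod 1419857)
Final: r_4 = 305855, and one checks f(r_4) ≡ 0 mod 17^5.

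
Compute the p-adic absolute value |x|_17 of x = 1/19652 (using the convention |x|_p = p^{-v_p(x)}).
|1/19652|_17 = 4913

Step 1 — compute v_17(x) by factoring powers of 17 out of the numerator and denominator: v_17(1/19652) = -3. Step 2 — apply |x|_p = p^{-v_p(x)} = 17^{3} = 4913.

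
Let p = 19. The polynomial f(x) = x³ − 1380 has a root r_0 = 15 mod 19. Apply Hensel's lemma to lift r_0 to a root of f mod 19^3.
r_2 = 2884 (mod 6859)

Hensel: r_{i+1} = r_i − f(r_i)/f′(r_i) mod 19^{i+2}, where f′(x) = 3x². Iterate:
  r_0 = 15 (mod 19)
  r_1 = 357 (mod 361)
  r_2 = 2884 (mod 6859)
Final: r = 2884 with f(r) ≡ 0 mod 19^3.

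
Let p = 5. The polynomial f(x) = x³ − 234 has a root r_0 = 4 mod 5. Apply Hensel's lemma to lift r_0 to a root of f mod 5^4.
r_3 = 519 (mod 625)

Hensel: r_{i+1} = r_i − f(r_i)/f′(r_i) mod 5^{i+2}, where f′(x) = 3x². Iterate:
  r_0 = 4 (mod 5)
  r_1 = 19 (mod 25)
  r_2 = 19 (mod 125)
  r_3 = 519 (mod 625)
Final: r = 519 with f(r) ≡ 0 mod 5^4.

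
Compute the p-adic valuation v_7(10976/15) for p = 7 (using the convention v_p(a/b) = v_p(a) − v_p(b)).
v_7(10976/15) = 3

Factor powers of 7 from the numerator and denominator of the reduced fraction: 10976 = 7^3 · 32 and 15 = 7^0 · 15. Apply v_p(a/b) = v_p(a) − v_p(b): v_7(10976/15) = 3 − 0 = 3.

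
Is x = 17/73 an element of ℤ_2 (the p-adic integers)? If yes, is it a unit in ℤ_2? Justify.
x ∈ ℤ_2^× (unit); v_2(x) = 0

ℤ_2 = {x ∈ ℚ_2 : v_2(x) ≥ 0} and ℤ_2^× = {x ∈ ℤ_2 : v_2(x) = 0}. Here v_2(17/73) = v_2(num) − v_2(den) = 0; compare against these criteria.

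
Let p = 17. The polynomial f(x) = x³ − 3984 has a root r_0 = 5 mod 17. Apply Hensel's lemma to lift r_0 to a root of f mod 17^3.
r_2 = 2538 (mod 4913)

Hensel: r_{i+1} = r_i − f(r_i)/f′(r_i) mod 17^{i+2}, where f′(x) = 3x². Iterate:
  r_0 = 5 (mod 17)
  r_1 = 226 (mod 289)
  r_2 = 2538 (mod 4913)
Final: r = 2538 with f(r) ≡ 0 mod 17^3.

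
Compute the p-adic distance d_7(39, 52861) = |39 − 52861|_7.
d_7(39, 52861) = 1/2401

Step 1 — x − y = 39 − 52861 = -52822. Step 2 — v_7(-52822) = 4 (factor: -52822 = −(7^4 · 22); the sign does not affect v_p). Step 3 — |x − y|_7 = 7^{-4} = 1/2401.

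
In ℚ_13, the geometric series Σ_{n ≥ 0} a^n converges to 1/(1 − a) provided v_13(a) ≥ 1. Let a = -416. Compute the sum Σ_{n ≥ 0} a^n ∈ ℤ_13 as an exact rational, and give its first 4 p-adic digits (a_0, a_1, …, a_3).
Σ a^n = 1/(1 − a) = 1/417;  first 4 digits = (1, 7, 7, 5)

v_13(a) = 1 ≥ 1, so the series converges in ℤ_13 to 1/(1 − a) = 1/(1 − (-416)) = 1/417. Expand this rational in ℤ_13: compute digits iteratively via d_i = x_i mod 13, x_{i+1} = (x_i − d_i)/13. The first 4 digits are (1, 7, 7, 5).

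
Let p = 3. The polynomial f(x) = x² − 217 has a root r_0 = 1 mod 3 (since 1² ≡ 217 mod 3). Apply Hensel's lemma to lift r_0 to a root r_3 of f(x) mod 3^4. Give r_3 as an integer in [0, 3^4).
r_3 = 28 (mod 81)

Hensel's recurrence: r_{i+1} = r_i − f(r_i)·(f′(r_i))^{-1} mod 3^{i+2}, with f′(x) = 2x. Iterate:
  r_0 = 1 (mod 3)
  r_1 = 1 (mod 9)
  r_2 = 1 (mod 27)
  r_3 = 28 (mod 81)
Final: r_3 = 28, and one checks f(r_3) ≡ 0 mod 3^4.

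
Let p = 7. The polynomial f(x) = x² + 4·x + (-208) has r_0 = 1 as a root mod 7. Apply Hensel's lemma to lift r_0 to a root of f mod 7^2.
r_1 = 43 (mod 49)

Hensel: r_{i+1} = r_i − f(r_i)·(f′(r_i))^{-1} mod 7^{i+2}, f′(x) = 2x + 4. Iterate:
  r_0 = 1 (mod 7)
  r_1 = 43 (mod 49)
Final: r = 43 satisfies f(r) ≡ 0 mod 7^2.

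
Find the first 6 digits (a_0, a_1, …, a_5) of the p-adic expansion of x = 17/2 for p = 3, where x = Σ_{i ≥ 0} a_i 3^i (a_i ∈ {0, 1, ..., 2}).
(a_0, …, a_5) = (1, 1, 2, 1, 1, 1)

v_3(17/2) = 0 (numerator and denominator both coprime to 3), so x ∈ ℤ_3^×. Compute digits iteratively via a_i = x_i mod 3, x_{i+1} = (x_i − a_i)/3, with x_0 = x:
  x_0 = 17/2;  a_0 = 1;  x_1 = (x_0 − 1)/3 = 5/2
  x_1 = 5/2;  a_1 = 1;  x_2 = (x_1 − 1)/3 = 1/2
  x_2 = 1/2;  a_2 = 2;  x_3 = (x_2 − 2)/3 = -1/2
  x_3 = -1/2;  a_3 = 1;  x_4 = (x_3 − 1)/3 = -1/2
  x_4 = -1/2;  a_4 = 1;  x_5 = (x_4 − 1)/3 = -1/2
  x_5 = -1/2;  a_5 = 1;  x_6 = (x_5 − 1)/3 = -1/2
Digits: (1, 1, 2, 1, 1, 1).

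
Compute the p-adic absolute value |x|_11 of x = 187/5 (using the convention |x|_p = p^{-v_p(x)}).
|187/5|_11 = 1/11

Step 1 — compute v_11(x) by factoring powers of 11 out of the numerator and denominator: v_11(187/5) = 1. Step 2 — apply |x|_p = p^{-v_p(x)} = 11^{-1} = 1/11.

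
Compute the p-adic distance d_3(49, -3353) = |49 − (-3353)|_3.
d_3(49, -3353) = 1/243

Step 1 — x − y = 49 − (-3353) = 3402. Step 2 — v_3(3402) = 5 (factor: 3402 = (3^5 · 14); the sign does not affect v_p). Step 3 — |x − y|_3 = 3^{-5} = 1/243.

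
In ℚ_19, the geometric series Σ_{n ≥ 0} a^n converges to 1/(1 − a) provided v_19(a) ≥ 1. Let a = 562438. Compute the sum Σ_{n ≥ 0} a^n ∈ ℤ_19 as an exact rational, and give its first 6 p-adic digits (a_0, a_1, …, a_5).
Σ a^n = 1/(1 − a) = -1/562437;  first 6 digits = (1, 0, 0, 6, 4, 0)

v_19(a) = 3 ≥ 1, so the series converges in ℤ_19 to 1/(1 − a) = 1/(1 − 562438) = -1/562437. Expand this rational in ℤ_19: compute digits iteratively via d_i = x_i mod 19, x_{i+1} = (x_i − d_i)/19. The first 6 digits are (1, 0, 0, 6, 4, 0).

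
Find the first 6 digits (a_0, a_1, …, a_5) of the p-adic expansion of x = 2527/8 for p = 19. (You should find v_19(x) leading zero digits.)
(a_0, …, a_5) = (0, 0, 8, 2, 7, 2)

v_19(2527/8) = 2, so a_0 = ... = a_1 = 0. Factor out: x = 19^2 · u with u = 7/8 a unit in ℤ_19. Expand u iteratively via a_{v+i} = u_i mod 19, u_{i+1} = (u_i − a_{v+i})/19:
  u_0 = 7/8;  a_2 = 8;  u_1 = (u_0 − 8)/19 = -3/8
  u_1 = -3/8;  a_3 = 2;  u_2 = (u_1 − 2)/19 = -1/8
  u_2 = -1/8;  a_4 = 7;  u_3 = (u_2 − 7)/19 = -3/8
  u_3 = -3/8;  a_5 = 2;  u_4 = (u_3 − 2)/19 = -1/8
Digits: (0, 0, 8, 2, 7, 2).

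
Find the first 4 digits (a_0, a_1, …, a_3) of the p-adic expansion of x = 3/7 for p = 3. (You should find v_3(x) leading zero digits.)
(a_0, …, a_3) = (0, 1, 1, 0)

v_3(3/7) = 1, so a_0 = ... = a_0 = 0. Factor out: x = 3^1 · u with u = 1/7 a unit in ℤ_3. Expand u iteratively via a_{v+i} = u_i mod 3, u_{i+1} = (u_i − a_{v+i})/3:
  u_0 = 1/7;  a_1 = 1;  u_1 = (u_0 − 1)/3 = -2/7
  u_1 = -2/7;  a_2 = 1;  u_2 = (u_1 − 1)/3 = -3/7
  u_2 = -3/7;  a_3 = 0;  u_3 = (u_2 − 0)/3 = -1/7
Digits: (0, 1, 1, 0).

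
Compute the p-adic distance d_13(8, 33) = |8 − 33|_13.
d_13(8, 33) = 1

Step 1 — x − y = 8 − 33 = -25. Step 2 — v_13(-25) = 0 (factor: -25 = −(13^0 · 25); the sign does not affect v_p). Step 3 — |x − y|_13 = 13^{0} = 1.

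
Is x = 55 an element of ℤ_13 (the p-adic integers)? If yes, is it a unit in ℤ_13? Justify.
x ∈ ℤ_13^× (unit); v_13(x) = 0

ℤ_13 = {x ∈ ℚ_13 : v_13(x) ≥ 0} and ℤ_13^× = {x ∈ ℤ_13 : v_13(x) = 0}. Here v_13(55) = v_13(num) − v_13(den) = 0; compare against these criteria.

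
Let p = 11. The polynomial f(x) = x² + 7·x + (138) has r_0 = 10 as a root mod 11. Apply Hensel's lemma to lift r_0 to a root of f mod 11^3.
r_2 = 142 (mod 1331)

Hensel: r_{i+1} = r_i − f(r_i)·(f′(r_i))^{-1} mod 11^{i+2}, f′(x) = 2x + 7. Iterate:
  r_0 = 10 (mod 11)
  r_1 = 21 (mod 121)
  r_2 = 142 (mod 1331)
Final: r = 142 satisfies f(r) ≡ 0 mod 11^3.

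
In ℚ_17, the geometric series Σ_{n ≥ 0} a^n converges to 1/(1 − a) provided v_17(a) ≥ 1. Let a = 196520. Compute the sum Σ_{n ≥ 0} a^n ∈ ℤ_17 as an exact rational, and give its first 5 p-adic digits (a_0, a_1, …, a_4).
Σ a^n = 1/(1 − a) = -1/196519;  first 5 digits = (1, 0, 0, 6, 2)

v_17(a) = 3 ≥ 1, so the series converges in ℤ_17 to 1/(1 − a) = 1/(1 − 196520) = -1/196519. Expand this rational in ℤ_17: compute digits iteratively via d_i = x_i mod 17, x_{i+1} = (x_i − d_i)/17. The first 5 digits are (1, 0, 0, 6, 2).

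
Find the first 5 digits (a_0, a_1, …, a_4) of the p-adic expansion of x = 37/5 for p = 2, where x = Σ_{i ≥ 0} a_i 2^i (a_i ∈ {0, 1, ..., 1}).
(a_0, …, a_4) = (1, 0, 0, 0, 0)

v_2(37/5) = 0 (numerator and denominator both coprime to 2), so x ∈ ℤ_2^×. Compute digits iteratively via a_i = x_i mod 2, x_{i+1} = (x_i − a_i)/2, with x_0 = x:
  x_0 = 37/5;  a_0 = 1;  x_1 = (x_0 − 1)/2 = 16/5
  x_1 = 16/5;  a_1 = 0;  x_2 = (x_1 − 0)/2 = 8/5
  x_2 = 8/5;  a_2 = 0;  x_3 = (x_2 − 0)/2 = 4/5
  x_3 = 4/5;  a_3 = 0;  x_4 = (x_3 − 0)/2 = 2/5
  x_4 = 2/5;  a_4 = 0;  x_5 = (x_4 − 0)/2 = 1/5
Digits: (1, 0, 0, 0, 0).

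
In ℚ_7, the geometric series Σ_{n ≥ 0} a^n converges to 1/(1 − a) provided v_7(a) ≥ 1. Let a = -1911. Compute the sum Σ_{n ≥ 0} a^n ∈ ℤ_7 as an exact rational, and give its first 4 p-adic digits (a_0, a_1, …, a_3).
Σ a^n = 1/(1 − a) = 1/1912;  first 4 digits = (1, 0, 3, 1)

v_7(a) = 2 ≥ 1, so the series converges in ℤ_7 to 1/(1 − a) = 1/(1 − (-1911)) = 1/1912. Expand this rational in ℤ_7: compute digits iteratively via d_i = x_i mod 7, x_{i+1} = (x_i − d_i)/7. The first 4 digits are (1, 0, 3, 1).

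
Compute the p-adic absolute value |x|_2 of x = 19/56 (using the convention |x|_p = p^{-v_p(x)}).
|19/56|_2 = 8

Step 1 — compute v_2(x) by factoring powers of 2 out of the numerator and denominator: v_2(19/56) = -3. Step 2 — apply |x|_p = p^{-v_p(x)} = 2^{3} = 8.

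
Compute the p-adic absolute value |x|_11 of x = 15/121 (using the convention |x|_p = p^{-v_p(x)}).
|15/121|_11 = 121

Step 1 — compute v_11(x) by factoring powers of 11 out of the numerator and denominator: v_11(15/121) = -2. Step 2 — apply |x|_p = p^{-v_p(x)} = 11^{2} = 121.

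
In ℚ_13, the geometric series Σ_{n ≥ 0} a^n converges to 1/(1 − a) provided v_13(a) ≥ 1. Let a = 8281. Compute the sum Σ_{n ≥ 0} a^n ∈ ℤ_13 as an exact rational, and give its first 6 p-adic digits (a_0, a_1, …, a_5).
Σ a^n = 1/(1 − a) = -1/8280;  first 6 digits = (1, 0, 10, 3, 9, 2)

v_13(a) = 2 ≥ 1, so the series converges in ℤ_13 to 1/(1 − a) = 1/(1 − 8281) = -1/8280. Expand this rational in ℤ_13: compute digits iteratively via d_i = x_i mod 13, x_{i+1} = (x_i − d_i)/13. The first 6 digits are (1, 0, 10, 3, 9, 2).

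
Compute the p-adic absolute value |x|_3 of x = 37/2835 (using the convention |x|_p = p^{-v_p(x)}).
|37/2835|_3 = 81

Step 1 — compute v_3(x) by factoring powers of 3 out of the numerator and denominator: v_3(37/2835) = -4. Step 2 — apply |x|_p = p^{-v_p(x)} = 3^{4} = 81.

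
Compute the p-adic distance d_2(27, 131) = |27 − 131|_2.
d_2(27, 131) = 1/8

Step 1 — x − y = 27 − 131 = -104. Step 2 — v_2(-104) = 3 (factor: -104 = −(2^3 · 13); the sign does not affect v_p). Step 3 — |x − y|_2 = 2^{-3} = 1/8.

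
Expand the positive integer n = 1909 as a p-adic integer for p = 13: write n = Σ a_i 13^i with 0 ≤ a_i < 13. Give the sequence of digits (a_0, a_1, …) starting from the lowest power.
(a_0, a_1, …) = (11, 3, 11)

Repeated division by 13 gives the digits low-to-high: 1909 = 11 + 3·13^1 + 11·13^2. Digit sequence: (11, 3, 11).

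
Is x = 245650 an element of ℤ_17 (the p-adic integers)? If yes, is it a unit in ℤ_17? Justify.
x ∈ ℤ_17 but not a unit; v_17(x) = 3 > 0

ℤ_17 = {x ∈ ℚ_17 : v_17(x) ≥ 0} and ℤ_17^× = {x ∈ ℤ_17 : v_17(x) = 0}. Here v_17(245650) = v_17(num) − v_17(den) = 3; compare against these criteria.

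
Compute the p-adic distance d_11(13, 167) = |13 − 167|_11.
d_11(13, 167) = 1/11

Step 1 — x − y = 13 − 167 = -154. Step 2 — v_11(-154) = 1 (factor: -154 = −(11^1 · 14); the sign does not affect v_p). Step 3 — |x − y|_11 = 11^{-1} = 1/11.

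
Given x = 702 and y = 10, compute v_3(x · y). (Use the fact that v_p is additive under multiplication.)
v_3(7020) = 3

v_p(x) = 3 (factor: 702 = 3^3 · 26); v_p(y) = 0 (factor: 10 = 3^0 · 10). Additivity: v_p(xy) = v_p(x) + v_p(y) = 3 + 0 = 3. (Direct check: xy = 7020 = 3^3 · (260).)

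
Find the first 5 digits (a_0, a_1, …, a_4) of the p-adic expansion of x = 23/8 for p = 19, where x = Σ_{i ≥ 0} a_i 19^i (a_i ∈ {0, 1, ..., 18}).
(a_0, …, a_4) = (10, 2, 7, 2, 7)

v_19(23/8) = 0 (numerator and denominator both coprime to 19), so x ∈ ℤ_19^×. Compute digits iteratively via a_i = x_i mod 19, x_{i+1} = (x_i − a_i)/19, with x_0 = x:
  x_0 = 23/8;  a_0 = 10;  x_1 = (x_0 − 10)/19 = -3/8
  x_1 = -3/8;  a_1 = 2;  x_2 = (x_1 − 2)/19 = -1/8
  x_2 = -1/8;  a_2 = 7;  x_3 = (x_2 − 7)/19 = -3/8
  x_3 = -3/8;  a_3 = 2;  x_4 = (x_3 − 2)/19 = -1/8
  x_4 = -1/8;  a_4 = 7;  x_5 = (x_4 − 7)/19 = -3/8
Digits: (10, 2, 7, 2, 7).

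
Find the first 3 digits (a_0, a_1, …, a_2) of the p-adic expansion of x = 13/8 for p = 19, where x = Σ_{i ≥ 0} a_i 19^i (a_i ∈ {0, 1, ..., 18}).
(a_0, …, a_2) = (4, 7, 2)

v_19(13/8) = 0 (numerator and denominator both coprime to 19), so x ∈ ℤ_19^×. Compute digits iteratively via a_i = x_i mod 19, x_{i+1} = (x_i − a_i)/19, with x_0 = x:
  x_0 = 13/8;  a_0 = 4;  x_1 = (x_0 − 4)/19 = -1/8
  x_1 = -1/8;  a_1 = 7;  x_2 = (x_1 − 7)/19 = -3/8
  x_2 = -3/8;  a_2 = 2;  x_3 = (x_2 − 2)/19 = -1/8
Digits: (4, 7, 2).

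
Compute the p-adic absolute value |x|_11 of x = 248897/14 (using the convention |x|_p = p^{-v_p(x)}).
|248897/14|_11 = 1/14641

Step 1 — compute v_11(x) by factoring powers of 11 out of the numerator and denominator: v_11(248897/14) = 4. Step 2 — apply |x|_p = p^{-v_p(x)} = 11^{-4} = 1/14641.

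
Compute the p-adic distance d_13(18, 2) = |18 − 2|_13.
d_13(18, 2) = 1

Step 1 — x − y = 18 − 2 = 16. Step 2 — v_13(16) = 0 (factor: 16 = (13^0 · 16); the sign does not affect v_p). Step 3 — |x − y|_13 = 13^{0} = 1.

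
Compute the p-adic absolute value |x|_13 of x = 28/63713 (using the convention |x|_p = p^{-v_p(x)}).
|28/63713|_13 = 2197

Step 1 — compute v_13(x) by factoring powers of 13 out of the numerator and denominator: v_13(28/63713) = -3. Step 2 — apply |x|_p = p^{-v_p(x)} = 13^{3} = 2197.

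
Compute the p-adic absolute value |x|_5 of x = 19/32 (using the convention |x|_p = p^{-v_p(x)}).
|19/32|_5 = 1

Step 1 — compute v_5(x) by factoring powers of 5 out of the numerator and denominator: v_5(19/32) = 0. Step 2 — apply |x|_p = p^{-v_p(x)} = 5^{0} = 1.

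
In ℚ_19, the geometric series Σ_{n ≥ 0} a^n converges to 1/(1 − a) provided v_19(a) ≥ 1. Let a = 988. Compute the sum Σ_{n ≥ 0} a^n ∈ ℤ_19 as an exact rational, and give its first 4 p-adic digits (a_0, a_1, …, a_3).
Σ a^n = 1/(1 − a) = -1/987;  first 4 digits = (1, 14, 8, 17)

v_19(a) = 1 ≥ 1, so the series converges in ℤ_19 to 1/(1 − a) = 1/(1 − 988) = -1/987. Expand this rational in ℤ_19: compute digits iteratively via d_i = x_i mod 19, x_{i+1} = (x_i − d_i)/19. The first 4 digits are (1, 14, 8, 17).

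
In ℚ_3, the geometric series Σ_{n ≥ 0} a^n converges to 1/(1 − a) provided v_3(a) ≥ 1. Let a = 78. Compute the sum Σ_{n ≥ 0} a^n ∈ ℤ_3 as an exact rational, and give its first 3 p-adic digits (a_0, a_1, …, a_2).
Σ a^n = 1/(1 − a) = -1/77;  first 3 digits = (1, 2, 0)

v_3(a) = 1 ≥ 1, so the series converges in ℤ_3 to 1/(1 − a) = 1/(1 − 78) = -1/77. Expand this rational in ℤ_3: compute digits iteratively via d_i = x_i mod 3, x_{i+1} = (x_i − d_i)/3. The first 3 digits are (1, 2, 0).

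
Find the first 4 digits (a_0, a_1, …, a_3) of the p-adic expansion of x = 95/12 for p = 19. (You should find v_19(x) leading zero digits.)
(a_0, …, a_3) = (0, 2, 11, 1)

v_19(95/12) = 1, so a_0 = ... = a_0 = 0. Factor out: x = 19^1 · u with u = 5/12 a unit in ℤ_19. Expand u iteratively via a_{v+i} = u_i mod 19, u_{i+1} = (u_i − a_{v+i})/19:
  u_0 = 5/12;  a_1 = 2;  u_1 = (u_0 − 2)/19 = -1/12
  u_1 = -1/12;  a_2 = 11;  u_2 = (u_1 − 11)/19 = -7/12
  u_2 = -7/12;  a_3 = 1;  u_3 = (u_2 − 1)/19 = -1/12
Digits: (0, 2, 11, 1).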